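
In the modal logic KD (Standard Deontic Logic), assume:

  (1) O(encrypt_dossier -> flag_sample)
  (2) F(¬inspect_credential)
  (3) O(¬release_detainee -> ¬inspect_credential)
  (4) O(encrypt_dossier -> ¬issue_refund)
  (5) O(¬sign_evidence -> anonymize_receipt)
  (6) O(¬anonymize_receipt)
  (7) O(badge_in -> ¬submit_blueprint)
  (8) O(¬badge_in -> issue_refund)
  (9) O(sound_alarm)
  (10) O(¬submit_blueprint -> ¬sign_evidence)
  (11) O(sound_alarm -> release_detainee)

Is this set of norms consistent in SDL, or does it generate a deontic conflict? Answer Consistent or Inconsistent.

Consistent

Premise 3 is O(¬release_detainee -> ¬inspect_credential), but O(¬release_detainee) is not derivable from the premises, so it does not yield O(¬inspect_credential).
So O(¬inspect_credential) is not derivable, and the apparent clash with O(inspect_credential) does not arise.
A world satisfying every obligation exists (e.g. anonymize_receipt=false, badge_in=false, encrypt_dossier=false, flag_sample=false, inspect_credential=true, issue_refund=true, release_detainee=true, sign_evidence=true, sound_alarm=true, submit_blueprint=true); no atom is both obligatory and forbidden, so the set is consistent.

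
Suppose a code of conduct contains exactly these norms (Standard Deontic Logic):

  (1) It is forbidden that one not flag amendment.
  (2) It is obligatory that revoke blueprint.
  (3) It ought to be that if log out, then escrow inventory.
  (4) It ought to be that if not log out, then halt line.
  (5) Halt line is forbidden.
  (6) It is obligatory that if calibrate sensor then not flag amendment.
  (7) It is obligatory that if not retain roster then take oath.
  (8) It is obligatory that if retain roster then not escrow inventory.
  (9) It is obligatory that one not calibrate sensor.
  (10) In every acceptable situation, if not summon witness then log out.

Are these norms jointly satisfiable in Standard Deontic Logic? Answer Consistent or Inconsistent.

Consistent

Premise 6 is O(calibrate_sensor → ¬flag_amendment), but O(calibrate_sensor) is not derivable from the premises, so it does not yield O(¬flag_amendment).
So O(¬flag_amendment) is not derivable, and the apparent clash with O(flag_amendment) does not arise.
A world satisfying every obligation exists (e.g. calibrate_sensor=false, escrow_inventory=true, flag_amendment=true, halt_line=false, log_out=true, retain_roster=false, revoke_blueprint=true, summon_witness=false, take_oath=true); no atom is both obligatory and forbidden, so the set is consistent.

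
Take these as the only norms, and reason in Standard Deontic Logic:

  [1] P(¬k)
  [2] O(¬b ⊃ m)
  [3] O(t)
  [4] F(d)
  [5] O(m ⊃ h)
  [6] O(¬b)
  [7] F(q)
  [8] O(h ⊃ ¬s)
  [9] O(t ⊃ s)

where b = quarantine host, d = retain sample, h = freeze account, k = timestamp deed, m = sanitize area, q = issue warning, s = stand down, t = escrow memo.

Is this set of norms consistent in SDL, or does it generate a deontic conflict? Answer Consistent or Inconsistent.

From premise 3 we have O(t).
With premise 9, O(t ⊃ s), the K-axiom yields O(s).
Premise 8 is O(h ⊃ ¬s); contrapositively O(s ⊃ ¬h). Since O(s) holds, K gives O(¬h).
The contrapositive of premise 5 (O(m ⊃ h)) is O(¬h ⊃ ¬m), and O(¬h) is already established, so O(¬m).
Premise 2, O(¬b ⊃ m), contraposes to O(¬m ⊃ b); with O(¬m) we get O(b).
Yet premise 6 states O(¬b).
We now have both O(b) and O(¬b) — b is simultaneously obligatory and forbidden, violating the D-axiom.

Inconsistent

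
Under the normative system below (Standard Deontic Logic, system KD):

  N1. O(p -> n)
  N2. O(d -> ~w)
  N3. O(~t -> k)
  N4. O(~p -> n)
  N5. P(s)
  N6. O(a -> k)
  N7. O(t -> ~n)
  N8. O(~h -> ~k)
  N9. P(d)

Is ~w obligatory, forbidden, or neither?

Neither

Premise 2 is O(d -> ~w), but O(d) is not derivable from the premises (the permission P(d) asserts only ~O(~d), not O(d)), so it does not yield O(~w).
No premise or chain of K-axiom applications forces O(~w), and none forces O(w). So ~w is neither obligatory nor forbidden under these norms.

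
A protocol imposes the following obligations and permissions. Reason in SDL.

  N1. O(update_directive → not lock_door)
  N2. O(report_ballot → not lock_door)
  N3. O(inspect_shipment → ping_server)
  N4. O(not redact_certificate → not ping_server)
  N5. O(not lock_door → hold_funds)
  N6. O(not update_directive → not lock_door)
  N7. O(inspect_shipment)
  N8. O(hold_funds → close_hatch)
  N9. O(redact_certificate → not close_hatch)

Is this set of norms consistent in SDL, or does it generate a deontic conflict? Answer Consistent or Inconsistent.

Premises 6 and 1 are O(not update_directive → not lock_door) and O(update_directive → not lock_door); every ideal world satisfies not update_directive or update_directive, so in either case not lock_door holds — hence O(not lock_door).
Applying K to premise 5 (O(not lock_door → hold_funds)) and O(not lock_door) yields O(hold_funds).
Applying K to premise 8 (O(hold_funds → close_hatch)) and O(hold_funds) yields O(close_hatch).
Premise 9, O(redact_certificate → not close_hatch), contraposes to O(close_hatch → not redact_certificate); with O(close_hatch) we get O(not redact_certificate).
With premise 4, O(not redact_certificate → not ping_server), the K-axiom yields O(not ping_server).
Premise 3, O(inspect_shipment → ping_server), contraposes to O(not ping_server → not inspect_shipment); with O(not ping_server) we get O(not inspect_shipment).
Yet premise 7 states O(inspect_shipment).
We now have both O(not inspect_shipment) and O(inspect_shipment) — inspect_shipment is simultaneously obligatory and forbidden, violating the D-axiom.

Inconsistent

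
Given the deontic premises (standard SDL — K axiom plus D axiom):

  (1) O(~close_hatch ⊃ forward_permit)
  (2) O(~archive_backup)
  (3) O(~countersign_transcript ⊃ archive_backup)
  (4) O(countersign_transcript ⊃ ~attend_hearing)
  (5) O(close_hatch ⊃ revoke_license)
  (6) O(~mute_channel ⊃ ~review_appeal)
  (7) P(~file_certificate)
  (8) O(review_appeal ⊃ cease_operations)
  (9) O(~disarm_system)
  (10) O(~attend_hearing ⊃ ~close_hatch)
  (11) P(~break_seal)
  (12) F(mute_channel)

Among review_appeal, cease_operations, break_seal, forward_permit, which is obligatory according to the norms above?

forward_permit

Premise 2 states O(~archive_backup) outright.
Premise 3, O(~countersign_transcript ⊃ archive_backup), contraposes to O(~archive_backup ⊃ countersign_transcript); with O(~archive_backup) we get O(countersign_transcript).
From O(countersign_transcript) and premise 4, O(countersign_transcript ⊃ ~attend_hearing), we obtain O(~attend_hearing).
Applying K to premise 10 (O(~attend_hearing ⊃ ~close_hatch)) and O(~attend_hearing) yields O(~close_hatch).
From O(~close_hatch) and premise 1, O(~close_hatch ⊃ forward_permit), we obtain O(forward_permit).
So O(forward_permit) holds — forward_permit is obligatory. None of the other listed options is made obligatory by any chain of premises.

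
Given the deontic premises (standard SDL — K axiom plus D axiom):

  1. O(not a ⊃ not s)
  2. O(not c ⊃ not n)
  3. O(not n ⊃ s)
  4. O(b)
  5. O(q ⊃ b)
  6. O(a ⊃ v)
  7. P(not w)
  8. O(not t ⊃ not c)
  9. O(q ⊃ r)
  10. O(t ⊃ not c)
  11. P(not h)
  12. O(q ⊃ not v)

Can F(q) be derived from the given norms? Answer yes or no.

Premises 8 and 10 cover both cases: O(not t ⊃ not c) and O(t ⊃ not c). Since not t ∨ t is a tautology, O(not c) follows.
Applying K to premise 2 (O(not c ⊃ not n)) and O(not c) yields O(not n).
Applying K to premise 3 (O(not n ⊃ s)) and O(not n) yields O(s).
Premise 1, O(not a ⊃ not s), contraposes to O(s ⊃ a); with O(s) we get O(a).
From O(a) and premise 6, O(a ⊃ v), we obtain O(v).
Premise 12 is O(q ⊃ not v); contrapositively O(v ⊃ not q). Since O(v) holds, K gives O(not q).
Premises 4, 5, 7, 9, 11 do not contribute to this derivation.
So O(not q) holds, i.e. F(q). The claim follows.

Yes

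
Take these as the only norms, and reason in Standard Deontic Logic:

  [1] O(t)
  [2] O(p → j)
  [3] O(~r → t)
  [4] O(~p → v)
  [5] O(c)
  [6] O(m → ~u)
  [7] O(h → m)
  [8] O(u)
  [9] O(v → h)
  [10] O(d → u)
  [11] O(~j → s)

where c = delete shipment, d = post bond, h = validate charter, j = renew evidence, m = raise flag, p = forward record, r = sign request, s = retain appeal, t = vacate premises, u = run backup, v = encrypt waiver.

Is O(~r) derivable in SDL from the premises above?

No

Premise 3 is O(~r → t); even if O(t) held, inferring O(~r) would be affirming the consequent — invalid.
No other premise forces O(~r). An ideal world satisfying every premise can still have ~r false, so O(~r) is not derivable.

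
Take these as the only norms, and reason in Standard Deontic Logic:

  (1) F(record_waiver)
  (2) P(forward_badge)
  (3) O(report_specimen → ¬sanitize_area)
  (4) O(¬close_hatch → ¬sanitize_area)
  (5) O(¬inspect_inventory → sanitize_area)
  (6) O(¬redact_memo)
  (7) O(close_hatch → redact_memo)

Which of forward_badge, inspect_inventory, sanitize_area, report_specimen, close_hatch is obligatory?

Premise 6 gives O(¬redact_memo).
Premise 7 is O(close_hatch → redact_memo); contrapositively O(¬redact_memo → ¬close_hatch). Since O(¬redact_memo) holds, K gives O(¬close_hatch).
Premise 4 is O(¬close_hatch → ¬sanitize_area); since O(¬close_hatch), deontic closure gives O(¬sanitize_area).
Premise 5, O(¬inspect_inventory → sanitize_area), contraposes to O(¬sanitize_area → inspect_inventory); with O(¬sanitize_area) we get O(inspect_inventory).
So O(inspect_inventory) holds — inspect_inventory is obligatory. None of the other listed options is made obligatory by any chain of premises.

inspect_inventory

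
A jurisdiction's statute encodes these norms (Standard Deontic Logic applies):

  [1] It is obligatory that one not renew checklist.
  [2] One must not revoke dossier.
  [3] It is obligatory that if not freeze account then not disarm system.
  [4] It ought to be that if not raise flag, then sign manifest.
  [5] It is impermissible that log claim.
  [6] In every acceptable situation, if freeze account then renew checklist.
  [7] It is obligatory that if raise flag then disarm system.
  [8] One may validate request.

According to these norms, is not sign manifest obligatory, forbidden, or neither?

From premise 1 we have O(¬renew_checklist).
Premise 6 is O(freeze_account → renew_checklist); contrapositively O(¬renew_checklist → ¬freeze_account). Since O(¬renew_checklist) holds, K gives O(¬freeze_account).
Premise 3 is O(¬freeze_account → ¬disarm_system); since O(¬freeze_account), deontic closure gives O(¬disarm_system).
Premise 7, O(raise_flag → disarm_system), contraposes to O(¬disarm_system → ¬raise_flag); with O(¬disarm_system) we get O(¬raise_flag).
With premise 4, O(¬raise_flag → sign_manifest), the K-axiom yields O(sign_manifest).
Premises 2, 5, 8 do not contribute to this derivation.
Thus O(sign_manifest), which is F(¬sign_manifest): ¬sign_manifest is forbidden.

Forbidden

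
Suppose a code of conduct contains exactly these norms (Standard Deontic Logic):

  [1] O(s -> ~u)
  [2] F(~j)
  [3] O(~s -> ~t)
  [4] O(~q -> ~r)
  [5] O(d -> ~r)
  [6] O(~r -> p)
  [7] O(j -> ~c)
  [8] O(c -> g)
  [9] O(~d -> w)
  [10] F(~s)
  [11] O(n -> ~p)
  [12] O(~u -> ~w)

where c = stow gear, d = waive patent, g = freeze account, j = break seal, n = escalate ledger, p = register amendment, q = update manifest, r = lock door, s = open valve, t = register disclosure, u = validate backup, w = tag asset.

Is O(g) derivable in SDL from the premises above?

Premise 8 is O(c -> g), but O(c) is not derivable from the premises, so it does not yield O(g).
No other premise forces O(g). An ideal world satisfying every premise can still have g false, so O(g) is not derivable.

No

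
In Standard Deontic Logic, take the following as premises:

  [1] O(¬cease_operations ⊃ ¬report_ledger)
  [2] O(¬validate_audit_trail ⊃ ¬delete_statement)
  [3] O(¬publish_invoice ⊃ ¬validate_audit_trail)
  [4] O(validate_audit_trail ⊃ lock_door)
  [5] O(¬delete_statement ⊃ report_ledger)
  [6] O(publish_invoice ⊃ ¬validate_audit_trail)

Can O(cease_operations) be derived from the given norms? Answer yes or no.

Yes

Premises 6 and 3 are O(publish_invoice ⊃ ¬validate_audit_trail) and O(¬publish_invoice ⊃ ¬validate_audit_trail); every ideal world satisfies publish_invoice or ¬publish_invoice, so in either case ¬validate_audit_trail holds — hence O(¬validate_audit_trail).
Applying K to premise 2 (O(¬validate_audit_trail ⊃ ¬delete_statement)) and O(¬validate_audit_trail) yields O(¬delete_statement).
Applying K to premise 5 (O(¬delete_statement ⊃ report_ledger)) and O(¬delete_statement) yields O(report_ledger).
The contrapositive of premise 1 (O(¬cease_operations ⊃ ¬report_ledger)) is O(report_ledger ⊃ cease_operations), and O(report_ledger) is already established, so O(cease_operations).
Premise 4 does not contribute to this derivation.
So O(cease_operations) follows.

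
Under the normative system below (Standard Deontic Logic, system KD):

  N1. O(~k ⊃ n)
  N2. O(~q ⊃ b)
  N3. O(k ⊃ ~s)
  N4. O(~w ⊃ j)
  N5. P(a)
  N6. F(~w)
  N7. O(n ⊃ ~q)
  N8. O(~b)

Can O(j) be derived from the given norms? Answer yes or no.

No

Premise 4 is O(~w ⊃ j), but O(~w) is not derivable from the premises, so it does not yield O(j).
No other premise forces O(j). An ideal world satisfying every premise can still have j false, so O(j) is not derivable.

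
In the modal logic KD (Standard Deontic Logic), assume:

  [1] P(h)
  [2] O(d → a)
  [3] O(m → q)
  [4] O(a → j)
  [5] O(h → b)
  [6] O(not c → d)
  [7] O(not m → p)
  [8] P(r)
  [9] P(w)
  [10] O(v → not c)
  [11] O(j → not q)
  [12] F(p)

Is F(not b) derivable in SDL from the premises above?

Premise 5 is O(h → b), but O(h) is not derivable from the premises (the permission P(h) asserts only not O(not h), not O(h)), so it does not yield O(b).
No other premise forces O(b). An ideal world satisfying every premise can still have not b true, so F(not b) is not derivable.

No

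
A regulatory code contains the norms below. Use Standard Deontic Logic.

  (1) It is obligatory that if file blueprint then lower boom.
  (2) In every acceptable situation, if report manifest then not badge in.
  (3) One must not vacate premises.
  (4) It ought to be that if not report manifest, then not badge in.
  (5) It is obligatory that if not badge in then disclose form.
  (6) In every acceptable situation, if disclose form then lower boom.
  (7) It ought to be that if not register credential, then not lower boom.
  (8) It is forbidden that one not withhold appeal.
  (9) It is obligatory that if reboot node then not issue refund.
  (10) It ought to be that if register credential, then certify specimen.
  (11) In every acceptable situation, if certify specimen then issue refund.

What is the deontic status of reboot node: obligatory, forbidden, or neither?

Forbidden

Premises 2 and 4 cover both cases: O(report_manifest → ¬badge_in) and O(¬report_manifest → ¬badge_in). Since report_manifest ∨ ¬report_manifest is a tautology, O(¬badge_in) follows.
Applying K to premise 5 (O(¬badge_in → disclose_form)) and O(¬badge_in) yields O(disclose_form).
Premise 6 is O(disclose_form → lower_boom); since O(disclose_form), deontic closure gives O(lower_boom).
Premise 7 is O(¬register_credential → ¬lower_boom); contrapositively O(lower_boom → register_credential). Since O(lower_boom) holds, K gives O(register_credential).
Premise 10 is O(register_credential → certify_specimen); since O(register_credential), deontic closure gives O(certify_specimen).
Premise 11 is O(certify_specimen → issue_refund); since O(certify_specimen), deontic closure gives O(issue_refund).
The contrapositive of premise 9 (O(reboot_node → ¬issue_refund)) is O(issue_refund → ¬reboot_node), and O(issue_refund) is already established, so O(¬reboot_node).
Premises 1, 3, 8 do not contribute to this derivation.
Thus O(¬reboot_node), which is F(reboot_node): reboot_node is forbidden.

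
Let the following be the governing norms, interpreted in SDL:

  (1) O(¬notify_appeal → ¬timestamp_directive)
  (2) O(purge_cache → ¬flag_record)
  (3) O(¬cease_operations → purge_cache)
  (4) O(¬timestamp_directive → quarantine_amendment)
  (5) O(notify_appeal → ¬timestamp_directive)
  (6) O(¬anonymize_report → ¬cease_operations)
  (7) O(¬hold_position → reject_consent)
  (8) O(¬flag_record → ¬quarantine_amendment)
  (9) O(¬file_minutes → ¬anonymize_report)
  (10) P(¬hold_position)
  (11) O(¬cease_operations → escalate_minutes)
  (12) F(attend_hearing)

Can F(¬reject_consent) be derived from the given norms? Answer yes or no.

No

Premise 7 is O(¬hold_position → reject_consent), but O(¬hold_position) is not derivable from the premises (the permission P(¬hold_position) asserts only ¬O(hold_position), not O(¬hold_position)), so it does not yield O(reject_consent).
No other premise forces O(reject_consent). An ideal world satisfying every premise can still have ¬reject_consent true, so F(¬reject_consent) is not derivable.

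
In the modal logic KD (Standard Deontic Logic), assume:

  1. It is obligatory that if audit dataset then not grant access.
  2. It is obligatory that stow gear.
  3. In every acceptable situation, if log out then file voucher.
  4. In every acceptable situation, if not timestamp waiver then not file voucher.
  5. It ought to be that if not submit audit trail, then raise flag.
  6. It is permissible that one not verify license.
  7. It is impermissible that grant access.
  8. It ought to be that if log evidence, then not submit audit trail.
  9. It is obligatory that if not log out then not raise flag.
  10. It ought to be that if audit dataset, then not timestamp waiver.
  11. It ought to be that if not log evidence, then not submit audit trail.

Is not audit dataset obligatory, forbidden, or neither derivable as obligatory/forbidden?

Premises 8 and 11 are O(log_evidence → ¬submit_audit_trail) and O(¬log_evidence → ¬submit_audit_trail); every ideal world satisfies log_evidence or ¬log_evidence, so in either case ¬submit_audit_trail holds — hence O(¬submit_audit_trail).
Premise 5 is O(¬submit_audit_trail → raise_flag); since O(¬submit_audit_trail), deontic closure gives O(raise_flag).
The contrapositive of premise 9 (O(¬log_out → ¬raise_flag)) is O(raise_flag → log_out), and O(raise_flag) is already established, so O(log_out).
Applying K to premise 3 (O(log_out → file_voucher)) and O(log_out) yields O(file_voucher).
Premise 4 is O(¬timestamp_waiver → ¬file_voucher); contrapositively O(file_voucher → timestamp_waiver). Since O(file_voucher) holds, K gives O(timestamp_waiver).
Premise 10 is O(audit_dataset → ¬timestamp_waiver); contrapositively O(timestamp_waiver → ¬audit_dataset). Since O(timestamp_waiver) holds, K gives O(¬audit_dataset).
Premises 1, 2, 6, 7 do not contribute to this derivation.
Hence ¬audit_dataset is obligatory.

Obligatory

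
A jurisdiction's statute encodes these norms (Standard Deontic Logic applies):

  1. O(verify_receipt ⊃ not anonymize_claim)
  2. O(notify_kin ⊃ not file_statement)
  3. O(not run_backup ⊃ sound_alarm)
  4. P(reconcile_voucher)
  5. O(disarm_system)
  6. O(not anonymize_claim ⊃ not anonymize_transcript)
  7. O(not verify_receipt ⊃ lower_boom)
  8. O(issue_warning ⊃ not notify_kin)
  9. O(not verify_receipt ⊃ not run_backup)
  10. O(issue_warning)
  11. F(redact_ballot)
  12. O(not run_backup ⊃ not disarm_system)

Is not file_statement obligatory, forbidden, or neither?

Neither

Premise 2 is O(notify_kin ⊃ not file_statement), but O(notify_kin) is not derivable from the premises, so it does not yield O(not file_statement).
No premise or chain of K-axiom applications forces O(not file_statement), and none forces O(file_statement). So not file_statement is neither obligatory nor forbidden under these norms.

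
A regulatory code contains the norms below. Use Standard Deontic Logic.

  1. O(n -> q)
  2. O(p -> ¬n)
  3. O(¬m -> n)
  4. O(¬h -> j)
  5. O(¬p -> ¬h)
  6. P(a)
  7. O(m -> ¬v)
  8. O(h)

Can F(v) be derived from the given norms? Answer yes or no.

Premise 8 states O(h) outright.
Premise 5 is O(¬p -> ¬h); contrapositively O(h -> p). Since O(h) holds, K gives O(p).
Premise 2 is O(p -> ¬n); since O(p), deontic closure gives O(¬n).
Premise 3 is O(¬m -> n); contrapositively O(¬n -> m). Since O(¬n) holds, K gives O(m).
Premise 7 is O(m -> ¬v); since O(m), deontic closure gives O(¬v).
Premises 1, 4, 6 do not contribute to this derivation.
So O(¬v) holds, i.e. F(v). The claim follows.

Yes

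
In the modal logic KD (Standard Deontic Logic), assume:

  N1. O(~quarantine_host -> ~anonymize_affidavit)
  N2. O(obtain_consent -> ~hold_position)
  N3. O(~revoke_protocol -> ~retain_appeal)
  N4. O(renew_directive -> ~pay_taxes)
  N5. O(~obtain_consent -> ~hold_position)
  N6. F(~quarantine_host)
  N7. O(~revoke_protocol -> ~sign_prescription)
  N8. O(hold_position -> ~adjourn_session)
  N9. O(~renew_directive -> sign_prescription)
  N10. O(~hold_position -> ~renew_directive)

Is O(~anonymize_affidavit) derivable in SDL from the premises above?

Premise 1 is O(~quarantine_host -> ~anonymize_affidavit), but O(~quarantine_host) is not derivable from the premises, so it does not yield O(~anonymize_affidavit).
No other premise forces O(~anonymize_affidavit). An ideal world satisfying every premise can still have ~anonymize_affidavit false, so O(~anonymize_affidavit) is not derivable.

No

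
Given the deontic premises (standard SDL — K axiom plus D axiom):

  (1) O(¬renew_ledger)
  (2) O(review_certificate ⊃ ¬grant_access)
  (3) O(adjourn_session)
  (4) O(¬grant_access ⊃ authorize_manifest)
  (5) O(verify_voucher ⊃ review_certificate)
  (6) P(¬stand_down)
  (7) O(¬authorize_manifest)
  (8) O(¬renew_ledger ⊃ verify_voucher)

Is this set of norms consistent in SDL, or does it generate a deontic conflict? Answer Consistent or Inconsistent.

Inconsistent

Premise 7 gives O(¬authorize_manifest).
The contrapositive of premise 4 (O(¬grant_access ⊃ authorize_manifest)) is O(¬authorize_manifest ⊃ grant_access), and O(¬authorize_manifest) is already established, so O(grant_access).
Premise 2, O(review_certificate ⊃ ¬grant_access), contraposes to O(grant_access ⊃ ¬review_certificate); with O(grant_access) we get O(¬review_certificate).
Premise 5, O(verify_voucher ⊃ review_certificate), contraposes to O(¬review_certificate ⊃ ¬verify_voucher); with O(¬review_certificate) we get O(¬verify_voucher).
Premise 8 is O(¬renew_ledger ⊃ verify_voucher); contrapositively O(¬verify_voucher ⊃ renew_ledger). Since O(¬verify_voucher) holds, K gives O(renew_ledger).
Yet premise 1 states O(¬renew_ledger).
We now have both O(renew_ledger) and O(¬renew_ledger) — renew_ledger is simultaneously obligatory and forbidden, violating the D-axiom.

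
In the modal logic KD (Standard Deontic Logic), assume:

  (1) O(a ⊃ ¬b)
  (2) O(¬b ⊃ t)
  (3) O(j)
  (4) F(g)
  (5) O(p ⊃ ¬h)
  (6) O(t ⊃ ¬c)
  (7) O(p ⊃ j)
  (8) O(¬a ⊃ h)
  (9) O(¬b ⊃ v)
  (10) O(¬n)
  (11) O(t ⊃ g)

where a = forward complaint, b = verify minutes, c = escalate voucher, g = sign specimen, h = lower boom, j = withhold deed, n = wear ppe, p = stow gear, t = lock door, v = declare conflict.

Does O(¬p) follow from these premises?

Premise 4 is F(g), i.e. O(¬g).
Premise 11 is O(t ⊃ g); contrapositively O(¬g ⊃ ¬t). Since O(¬g) holds, K gives O(¬t).
Premise 2, O(¬b ⊃ t), contraposes to O(¬t ⊃ b); with O(¬t) we get O(b).
The contrapositive of premise 1 (O(a ⊃ ¬b)) is O(b ⊃ ¬a), and O(b) is already established, so O(¬a).
Applying K to premise 8 (O(¬a ⊃ h)) and O(¬a) yields O(h).
Premise 5, O(p ⊃ ¬h), contraposes to O(h ⊃ ¬p); with O(h) we get O(¬p).
Premises 3, 6, 7, 9, 10 do not contribute to this derivation.
So O(¬p) follows.

Yes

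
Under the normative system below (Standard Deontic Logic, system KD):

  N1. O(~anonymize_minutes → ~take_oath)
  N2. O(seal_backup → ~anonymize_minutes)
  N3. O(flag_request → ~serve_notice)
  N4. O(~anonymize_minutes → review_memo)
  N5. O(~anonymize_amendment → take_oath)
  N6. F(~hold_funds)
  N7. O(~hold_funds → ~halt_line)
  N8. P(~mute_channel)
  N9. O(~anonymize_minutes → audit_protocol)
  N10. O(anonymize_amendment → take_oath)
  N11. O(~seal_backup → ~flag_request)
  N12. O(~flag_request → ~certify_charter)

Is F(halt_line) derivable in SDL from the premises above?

No

Premise 7 is O(~hold_funds → ~halt_line), but O(~hold_funds) is not derivable from the premises, so it does not yield O(~halt_line).
No other premise forces O(~halt_line). An ideal world satisfying every premise can still have halt_line true, so F(halt_line) is not derivable.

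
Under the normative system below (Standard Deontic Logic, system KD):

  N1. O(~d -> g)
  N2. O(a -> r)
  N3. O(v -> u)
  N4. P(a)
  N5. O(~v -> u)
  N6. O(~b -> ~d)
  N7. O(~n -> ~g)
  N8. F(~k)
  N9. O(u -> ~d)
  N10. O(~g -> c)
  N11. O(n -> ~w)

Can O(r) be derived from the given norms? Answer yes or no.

No

Premise 2 is O(a -> r), but O(a) is not derivable from the premises (the permission P(a) asserts only ~O(~a), not O(a)), so it does not yield O(r).
No other premise forces O(r). An ideal world satisfying every premise can still have r false, so O(r) is not derivable.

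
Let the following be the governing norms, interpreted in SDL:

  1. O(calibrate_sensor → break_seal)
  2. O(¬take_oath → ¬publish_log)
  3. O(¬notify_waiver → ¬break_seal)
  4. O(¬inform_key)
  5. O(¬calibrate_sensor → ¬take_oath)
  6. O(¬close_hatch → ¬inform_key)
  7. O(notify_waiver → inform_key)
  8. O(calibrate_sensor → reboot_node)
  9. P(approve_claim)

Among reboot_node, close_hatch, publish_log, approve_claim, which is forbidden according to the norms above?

Premise 4 gives O(¬inform_key).
Premise 7 is O(notify_waiver → inform_key); contrapositively O(¬inform_key → ¬notify_waiver). Since O(¬inform_key) holds, K gives O(¬notify_waiver).
Premise 3 is O(¬notify_waiver → ¬break_seal); since O(¬notify_waiver), deontic closure gives O(¬break_seal).
Premise 1 is O(calibrate_sensor → break_seal); contrapositively O(¬break_seal → ¬calibrate_sensor). Since O(¬break_seal) holds, K gives O(¬calibrate_sensor).
With premise 5, O(¬calibrate_sensor → ¬take_oath), the K-axiom yields O(¬take_oath).
With premise 2, O(¬take_oath → ¬publish_log), the K-axiom yields O(¬publish_log).
So O(¬publish_log) holds, i.e. publish_log is forbidden. None of the other listed options is forbidden under the premises.

publish_log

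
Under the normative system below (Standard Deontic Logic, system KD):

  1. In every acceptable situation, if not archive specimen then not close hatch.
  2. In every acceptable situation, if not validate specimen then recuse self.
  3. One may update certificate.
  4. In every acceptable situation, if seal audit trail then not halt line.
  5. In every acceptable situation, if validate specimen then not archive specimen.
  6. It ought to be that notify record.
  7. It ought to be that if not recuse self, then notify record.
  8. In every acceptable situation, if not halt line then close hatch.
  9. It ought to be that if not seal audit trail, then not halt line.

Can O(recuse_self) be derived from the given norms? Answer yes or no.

Premises 4 and 9 cover both cases: O(seal_audit_trail → ¬halt_line) and O(¬seal_audit_trail → ¬halt_line). Since seal_audit_trail ∨ ¬seal_audit_trail is a tautology, O(¬halt_line) follows.
From O(¬halt_line) and premise 8, O(¬halt_line → close_hatch), we obtain O(close_hatch).
The contrapositive of premise 1 (O(¬archive_specimen → ¬close_hatch)) is O(close_hatch → archive_specimen), and O(close_hatch) is already established, so O(archive_specimen).
Premise 5, O(validate_specimen → ¬archive_specimen), contraposes to O(archive_specimen → ¬validate_specimen); with O(archive_specimen) we get O(¬validate_specimen).
Applying K to premise 2 (O(¬validate_specimen → recuse_self)) and O(¬validate_specimen) yields O(recuse_self).
Premises 3, 6, 7 do not contribute to this derivation.
So O(recuse_self) follows.

Yes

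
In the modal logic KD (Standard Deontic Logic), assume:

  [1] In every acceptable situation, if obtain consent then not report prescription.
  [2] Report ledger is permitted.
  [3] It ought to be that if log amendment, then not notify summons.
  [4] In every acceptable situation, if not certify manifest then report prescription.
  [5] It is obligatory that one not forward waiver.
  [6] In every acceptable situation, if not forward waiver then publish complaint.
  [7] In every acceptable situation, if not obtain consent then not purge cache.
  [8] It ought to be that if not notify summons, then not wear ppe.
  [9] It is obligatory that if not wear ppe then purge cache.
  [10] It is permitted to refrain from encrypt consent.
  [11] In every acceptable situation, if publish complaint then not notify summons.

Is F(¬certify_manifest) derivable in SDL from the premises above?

Yes

Premise 5 states O(¬forward_waiver) outright.
From O(¬forward_waiver) and premise 6, O(¬forward_waiver → publish_complaint), we obtain O(publish_complaint).
Premise 11 is O(publish_complaint → ¬notify_summons); since O(publish_complaint), deontic closure gives O(¬notify_summons).
With premise 8, O(¬notify_summons → ¬wear_ppe), the K-axiom yields O(¬wear_ppe).
Premise 9 is O(¬wear_ppe → purge_cache); since O(¬wear_ppe), deontic closure gives O(purge_cache).
Premise 7 is O(¬obtain_consent → ¬purge_cache); contrapositively O(purge_cache → obtain_consent). Since O(purge_cache) holds, K gives O(obtain_consent).
With premise 1, O(obtain_consent → ¬report_prescription), the K-axiom yields O(¬report_prescription).
Premise 4 is O(¬certify_manifest → report_prescription); contrapositively O(¬report_prescription → certify_manifest). Since O(¬report_prescription) holds, K gives O(certify_manifest).
Premises 2, 3, 10 do not contribute to this derivation.
So O(certify_manifest) holds, i.e. F(¬certify_manifest). The claim follows.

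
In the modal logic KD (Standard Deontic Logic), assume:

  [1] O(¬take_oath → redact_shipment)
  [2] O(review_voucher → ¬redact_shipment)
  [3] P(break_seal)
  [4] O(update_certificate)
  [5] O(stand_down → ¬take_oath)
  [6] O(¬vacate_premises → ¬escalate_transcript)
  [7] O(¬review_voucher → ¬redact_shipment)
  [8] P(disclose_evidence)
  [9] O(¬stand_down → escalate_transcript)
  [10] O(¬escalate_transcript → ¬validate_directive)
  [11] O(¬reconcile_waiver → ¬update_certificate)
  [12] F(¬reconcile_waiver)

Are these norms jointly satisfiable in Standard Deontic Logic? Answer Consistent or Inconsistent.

Consistent

Premise 11 is O(¬reconcile_waiver → ¬update_certificate), but O(¬reconcile_waiver) is not derivable from the premises, so it does not yield O(¬update_certificate).
So O(¬update_certificate) is not derivable, and the apparent clash with O(update_certificate) does not arise.
A world satisfying every obligation exists (e.g. break_seal=false, disclose_evidence=false, escalate_transcript=true, reconcile_waiver=true, redact_shipment=false, review_voucher=false, stand_down=false, take_oath=true, update_certificate=true, vacate_premises=true, validate_directive=false); no atom is both obligatory and forbidden, so the set is consistent.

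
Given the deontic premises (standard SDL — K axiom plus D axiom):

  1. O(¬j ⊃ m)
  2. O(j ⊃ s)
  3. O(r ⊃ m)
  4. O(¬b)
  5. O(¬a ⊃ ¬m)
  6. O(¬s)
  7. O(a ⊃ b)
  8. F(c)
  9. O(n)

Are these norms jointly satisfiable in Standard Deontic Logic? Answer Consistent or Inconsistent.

Premise 6 states O(¬s) outright.
Premise 2, O(j ⊃ s), contraposes to O(¬s ⊃ ¬j); with O(¬s) we get O(¬j).
With premise 1, O(¬j ⊃ m), the K-axiom yields O(m).
The contrapositive of premise 5 (O(¬a ⊃ ¬m)) is O(m ⊃ a), and O(m) is already established, so O(a).
Premise 7 is O(a ⊃ b); since O(a), deontic closure gives O(b).
Yet premise 4 states O(¬b).
We now have both O(b) and O(¬b) — b is simultaneously obligatory and forbidden, violating the D-axiom.

Inconsistent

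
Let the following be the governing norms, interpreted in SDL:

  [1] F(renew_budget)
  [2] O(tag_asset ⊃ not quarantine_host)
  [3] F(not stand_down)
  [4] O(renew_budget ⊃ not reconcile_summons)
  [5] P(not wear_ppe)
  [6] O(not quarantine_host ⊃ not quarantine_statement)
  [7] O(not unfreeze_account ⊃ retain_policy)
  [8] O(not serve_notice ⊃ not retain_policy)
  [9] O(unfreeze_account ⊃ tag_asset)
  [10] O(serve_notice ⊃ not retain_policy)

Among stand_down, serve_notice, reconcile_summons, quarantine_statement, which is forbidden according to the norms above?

quarantine_statement

Premises 8 and 10 are O(not serve_notice ⊃ not retain_policy) and O(serve_notice ⊃ not retain_policy); every ideal world satisfies not serve_notice or serve_notice, so in either case not retain_policy holds — hence O(not retain_policy).
Premise 7, O(not unfreeze_account ⊃ retain_policy), contraposes to O(not retain_policy ⊃ unfreeze_account); with O(not retain_policy) we get O(unfreeze_account).
From O(unfreeze_account) and premise 9, O(unfreeze_account ⊃ tag_asset), we obtain O(tag_asset).
With premise 2, O(tag_asset ⊃ not quarantine_host), the K-axiom yields O(not quarantine_host).
With premise 6, O(not quarantine_host ⊃ not quarantine_statement), the K-axiom yields O(not quarantine_statement).
So O(not quarantine_statement) holds, i.e. quarantine_statement is forbidden. None of the other listed options is forbidden under the premises.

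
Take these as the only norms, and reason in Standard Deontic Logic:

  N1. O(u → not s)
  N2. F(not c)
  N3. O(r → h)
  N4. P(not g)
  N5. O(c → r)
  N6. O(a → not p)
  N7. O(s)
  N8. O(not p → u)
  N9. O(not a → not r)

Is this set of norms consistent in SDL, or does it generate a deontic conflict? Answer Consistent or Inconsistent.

Premise 7 states O(s) outright.
The contrapositive of premise 1 (O(u → not s)) is O(s → not u), and O(s) is already established, so O(not u).
The contrapositive of premise 8 (O(not p → u)) is O(not u → p), and O(not u) is already established, so O(p).
The contrapositive of premise 6 (O(a → not p)) is O(p → not a), and O(p) is already established, so O(not a).
Premise 9 is O(not a → not r); since O(not a), deontic closure gives O(not r).
Premise 5 is O(c → r); contrapositively O(not r → not c). Since O(not r) holds, K gives O(not c).
Yet premise 2 is F(not c), i.e. O(c).
We now have both O(not c) and O(c) — c is simultaneously obligatory and forbidden, violating the D-axiom.

Inconsistent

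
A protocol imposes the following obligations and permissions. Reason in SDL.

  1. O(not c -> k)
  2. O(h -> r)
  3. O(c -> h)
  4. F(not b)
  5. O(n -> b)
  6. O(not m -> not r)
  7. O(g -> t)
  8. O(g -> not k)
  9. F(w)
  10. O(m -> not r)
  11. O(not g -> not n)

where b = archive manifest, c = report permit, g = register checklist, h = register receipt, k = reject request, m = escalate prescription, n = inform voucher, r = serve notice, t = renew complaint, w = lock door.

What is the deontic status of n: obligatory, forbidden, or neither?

Premises 6 and 10 cover both cases: O(not m -> not r) and O(m -> not r). Since not m ∨ m is a tautology, O(not r) follows.
The contrapositive of premise 2 (O(h -> r)) is O(not r -> not h), and O(not r) is already established, so O(not h).
Premise 3 is O(c -> h); contrapositively O(not h -> not c). Since O(not h) holds, K gives O(not c).
Premise 1 is O(not c -> k); since O(not c), deontic closure gives O(k).
Premise 8 is O(g -> not k); contrapositively O(k -> not g). Since O(k) holds, K gives O(not g).
With premise 11, O(not g -> not n), the K-axiom yields O(not n).
Premises 4, 5, 7, 9 do not contribute to this derivation.
Thus O(not n), which is F(n): n is forbidden.

Forbidden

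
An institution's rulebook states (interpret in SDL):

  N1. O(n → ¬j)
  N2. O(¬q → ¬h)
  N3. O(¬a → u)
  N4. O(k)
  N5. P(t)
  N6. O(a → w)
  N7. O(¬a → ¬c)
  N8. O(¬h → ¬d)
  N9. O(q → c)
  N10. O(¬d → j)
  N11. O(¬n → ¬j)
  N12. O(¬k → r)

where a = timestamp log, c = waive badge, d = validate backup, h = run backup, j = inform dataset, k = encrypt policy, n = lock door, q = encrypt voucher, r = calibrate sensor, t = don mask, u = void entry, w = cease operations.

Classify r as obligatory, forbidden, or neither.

Premise 12 is O(¬k → r), but O(¬k) is not derivable from the premises, so it does not yield O(r).
No premise or chain of K-axiom applications forces O(r), and none forces O(¬r). So r is neither obligatory nor forbidden under these norms.

Neither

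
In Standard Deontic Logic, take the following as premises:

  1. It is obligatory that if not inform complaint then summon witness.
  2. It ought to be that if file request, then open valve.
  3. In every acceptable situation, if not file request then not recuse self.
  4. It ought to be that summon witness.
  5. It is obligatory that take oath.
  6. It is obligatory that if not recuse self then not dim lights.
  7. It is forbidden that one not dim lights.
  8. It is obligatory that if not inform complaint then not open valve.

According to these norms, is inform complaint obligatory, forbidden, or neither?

Premise 7 is F(¬dim_lights), i.e. O(dim_lights).
Premise 6 is O(¬recuse_self → ¬dim_lights); contrapositively O(dim_lights → recuse_self). Since O(dim_lights) holds, K gives O(recuse_self).
Premise 3, O(¬file_request → ¬recuse_self), contraposes to O(recuse_self → file_request); with O(recuse_self) we get O(file_request).
Applying K to premise 2 (O(file_request → open_valve)) and O(file_request) yields O(open_valve).
Premise 8, O(¬inform_complaint → ¬open_valve), contraposes to O(open_valve → inform_complaint); with O(open_valve) we get O(inform_complaint).
Premises 1, 4, 5 do not contribute to this derivation.
Hence inform_complaint is obligatory.

Obligatory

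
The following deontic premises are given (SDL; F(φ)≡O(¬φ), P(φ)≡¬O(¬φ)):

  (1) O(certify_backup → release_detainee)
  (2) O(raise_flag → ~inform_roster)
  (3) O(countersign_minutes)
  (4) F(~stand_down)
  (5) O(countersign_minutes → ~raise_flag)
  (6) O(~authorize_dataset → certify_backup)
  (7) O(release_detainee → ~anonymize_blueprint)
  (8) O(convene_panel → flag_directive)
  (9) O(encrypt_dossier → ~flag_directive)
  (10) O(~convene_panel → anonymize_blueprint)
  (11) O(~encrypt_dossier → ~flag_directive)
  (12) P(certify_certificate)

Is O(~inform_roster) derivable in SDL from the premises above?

Premise 2 is O(raise_flag → ~inform_roster), but O(raise_flag) is not derivable from the premises, so it does not yield O(~inform_roster).
No other premise forces O(~inform_roster). An ideal world satisfying every premise can still have ~inform_roster false, so O(~inform_roster) is not derivable.

No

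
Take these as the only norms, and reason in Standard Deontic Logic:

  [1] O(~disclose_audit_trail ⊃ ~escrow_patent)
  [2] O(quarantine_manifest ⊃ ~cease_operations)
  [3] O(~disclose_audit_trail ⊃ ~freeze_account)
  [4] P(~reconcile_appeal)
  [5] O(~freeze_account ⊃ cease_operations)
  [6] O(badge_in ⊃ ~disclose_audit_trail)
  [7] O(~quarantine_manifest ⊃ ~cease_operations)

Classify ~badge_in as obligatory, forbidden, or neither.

Obligatory

By case analysis on ~quarantine_manifest: premise 7 gives O(~quarantine_manifest ⊃ ~cease_operations) and premise 2 gives O(quarantine_manifest ⊃ ~cease_operations), so O(~cease_operations) either way.
Premise 5 is O(~freeze_account ⊃ cease_operations); contrapositively O(~cease_operations ⊃ freeze_account). Since O(~cease_operations) holds, K gives O(freeze_account).
The contrapositive of premise 3 (O(~disclose_audit_trail ⊃ ~freeze_account)) is O(freeze_account ⊃ disclose_audit_trail), and O(freeze_account) is already established, so O(disclose_audit_trail).
The contrapositive of premise 6 (O(badge_in ⊃ ~disclose_audit_trail)) is O(disclose_audit_trail ⊃ ~badge_in), and O(disclose_audit_trail) is already established, so O(~badge_in).
Premises 1, 4 do not contribute to this derivation.
Hence ~badge_in is obligatory.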